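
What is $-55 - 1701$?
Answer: $-1756$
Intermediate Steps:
$-55 - 1701 = -1756$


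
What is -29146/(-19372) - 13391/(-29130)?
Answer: 138554179/70538295 ≈ 1.9642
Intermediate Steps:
-29146/(-19372) - 13391/(-29130) = -29146*(-1/19372) - 13391*(-1/29130) = 14573/9686 + 13391/29130 = 138554179/70538295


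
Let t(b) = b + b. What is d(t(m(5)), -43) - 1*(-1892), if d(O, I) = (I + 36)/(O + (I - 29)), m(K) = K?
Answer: 117311/62 ≈ 1892.1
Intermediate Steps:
t(b) = 2*b
d(O, I) = (36 + I)/(-29 + I + O) (d(O, I) = (36 + I)/(O + (-29 + I)) = (36 + I)/(-29 + I + O))
d(t(m(5)), -43) - 1*(-1892) = (36 - 43)/(-29 - 43 + 2*5) - 1*(-1892) = -7/(-29 - 43 + 10) + 1892 = -7/(-62) + 1892 = -1/62*(-7) + 1892 = 7/62 + 1892 = 117311/62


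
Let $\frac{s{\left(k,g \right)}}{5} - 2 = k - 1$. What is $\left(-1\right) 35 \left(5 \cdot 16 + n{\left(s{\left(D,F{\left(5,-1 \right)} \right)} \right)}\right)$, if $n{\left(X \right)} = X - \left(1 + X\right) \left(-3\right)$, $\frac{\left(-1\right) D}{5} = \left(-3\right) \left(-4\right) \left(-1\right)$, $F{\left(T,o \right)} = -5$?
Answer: $-45605$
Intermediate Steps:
$D = 60$ ($D = - 5 \left(-3\right) \left(-4\right) \left(-1\right) = - 5 \cdot 12 \left(-1\right) = \left(-5\right) \left(-12\right) = 60$)
$s{\left(k,g \right)} = 5 + 5 k$ ($s{\left(k,g \right)} = 10 + 5 \left(k - 1\right) = 10 + 5 \left(-1 + k\right) = 10 + \left(-5 + 5 k\right) = 5 + 5 k$)
$n{\left(X \right)} = 3 + 4 X$ ($n{\left(X \right)} = X - \left(-3 - 3 X\right) = X + \left(3 + 3 X\right) = 3 + 4 X$)
$\left(-1\right) 35 \left(5 \cdot 16 + n{\left(s{\left(D,F{\left(5,-1 \right)} \right)} \right)}\right) = \left(-1\right) 35 \left(5 \cdot 16 + \left(3 + 4 \left(5 + 5 \cdot 60\right)\right)\right) = - 35 \left(80 + \left(3 + 4 \left(5 + 300\right)\right)\right) = - 35 \left(80 + \left(3 + 4 \cdot 305\right)\right) = - 35 \left(80 + \left(3 + 1220\right)\right) = - 35 \left(80 + 1223\right) = \left(-35\right) 1303 = -45605$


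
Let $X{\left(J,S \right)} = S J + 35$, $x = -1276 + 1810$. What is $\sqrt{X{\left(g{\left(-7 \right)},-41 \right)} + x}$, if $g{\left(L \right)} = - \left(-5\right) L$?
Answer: $2 \sqrt{501} \approx 44.766$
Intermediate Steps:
$x = 534$
$g{\left(L \right)} = 5 L$
$X{\left(J,S \right)} = 35 + J S$ ($X{\left(J,S \right)} = J S + 35 = 35 + J S$)
$\sqrt{X{\left(g{\left(-7 \right)},-41 \right)} + x} = \sqrt{\left(35 + 5 \left(-7\right) \left(-41\right)\right) + 534} = \sqrt{\left(35 - -1435\right) + 534} = \sqrt{\left(35 + 1435\right) + 534} = \sqrt{1470 + 534} = \sqrt{2004} = 2 \sqrt{501}$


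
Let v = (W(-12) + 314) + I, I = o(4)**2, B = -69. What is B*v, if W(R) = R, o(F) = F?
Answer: -21942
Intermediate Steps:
I = 16 (I = 4**2 = 16)
v = 318 (v = (-12 + 314) + 16 = 302 + 16 = 318)
B*v = -69*318 = -21942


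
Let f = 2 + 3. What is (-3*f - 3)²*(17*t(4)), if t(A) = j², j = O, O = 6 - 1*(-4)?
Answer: 550800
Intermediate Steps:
f = 5
O = 10 (O = 6 + 4 = 10)
j = 10
t(A) = 100 (t(A) = 10² = 100)
(-3*f - 3)²*(17*t(4)) = (-3*5 - 3)²*(17*100) = (-15 - 3)²*1700 = (-18)²*1700 = 324*1700 = 550800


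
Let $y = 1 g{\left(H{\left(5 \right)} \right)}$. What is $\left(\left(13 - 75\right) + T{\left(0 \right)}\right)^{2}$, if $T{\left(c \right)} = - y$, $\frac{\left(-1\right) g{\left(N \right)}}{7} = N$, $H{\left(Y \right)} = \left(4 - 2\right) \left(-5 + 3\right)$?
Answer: $8100$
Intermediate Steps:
$H{\left(Y \right)} = -4$ ($H{\left(Y \right)} = 2 \left(-2\right) = -4$)
$g{\left(N \right)} = - 7 N$
$y = 28$ ($y = 1 \left(\left(-7\right) \left(-4\right)\right) = 1 \cdot 28 = 28$)
$T{\left(c \right)} = -28$ ($T{\left(c \right)} = \left(-1\right) 28 = -28$)
$\left(\left(13 - 75\right) + T{\left(0 \right)}\right)^{2} = \left(\left(13 - 75\right) - 28\right)^{2} = \left(-62 - 28\right)^{2} = \left(-90\right)^{2} = 8100$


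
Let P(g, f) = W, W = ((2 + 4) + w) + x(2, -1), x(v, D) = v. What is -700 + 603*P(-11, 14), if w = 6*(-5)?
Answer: -13966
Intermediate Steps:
w = -30
W = -22 (W = ((2 + 4) - 30) + 2 = (6 - 30) + 2 = -24 + 2 = -22)
P(g, f) = -22
-700 + 603*P(-11, 14) = -700 + 603*(-22) = -700 - 13266 = -13966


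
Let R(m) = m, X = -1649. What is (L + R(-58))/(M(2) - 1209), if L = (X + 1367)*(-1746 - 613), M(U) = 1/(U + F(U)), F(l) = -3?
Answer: -66518/121 ≈ -549.74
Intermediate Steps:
M(U) = 1/(-3 + U) (M(U) = 1/(U - 3) = 1/(-3 + U))
L = 665238 (L = (-1649 + 1367)*(-1746 - 613) = -282*(-2359) = 665238)
(L + R(-58))/(M(2) - 1209) = (665238 - 58)/(1/(-3 + 2) - 1209) = 665180/(1/(-1) - 1209) = 665180/(-1 - 1209) = 665180/(-1210) = 665180*(-1/1210) = -66518/121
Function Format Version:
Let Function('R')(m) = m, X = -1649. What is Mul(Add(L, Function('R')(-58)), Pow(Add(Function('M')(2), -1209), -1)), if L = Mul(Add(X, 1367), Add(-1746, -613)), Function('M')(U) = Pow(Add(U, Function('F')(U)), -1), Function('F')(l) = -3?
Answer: Rational(-66518, 121) ≈ -549.74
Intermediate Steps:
Function('M')(U) = Pow(Add(-3, U), -1) (Function('M')(U) = Pow(Add(U, -3), -1) = Pow(Add(-3, U), -1))
L = 665238 (L = Mul(Add(-1649, 1367), Add(-1746, -613)) = Mul(-282, -2359) = 665238)
Mul(Add(L, Function('R')(-58)), Pow(Add(Function('M')(2), -1209), -1)) = Mul(Add(665238, -58), Pow(Add(Pow(Add(-3, 2), -1), -1209), -1)) = Mul(665180, Pow(Add(Pow(-1, -1), -1209), -1)) = Mul(665180, Pow(Add(-1, -1209), -1)) = Mul(665180, Pow(-1210, -1)) = Mul(665180, Rational(-1, 1210)) = Rational(-66518, 121)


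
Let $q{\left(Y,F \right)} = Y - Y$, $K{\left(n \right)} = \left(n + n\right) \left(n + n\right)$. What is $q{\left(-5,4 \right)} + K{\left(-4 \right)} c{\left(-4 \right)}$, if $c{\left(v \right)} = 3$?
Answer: $192$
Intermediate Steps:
$K{\left(n \right)} = 4 n^{2}$ ($K{\left(n \right)} = 2 n 2 n = 4 n^{2}$)
$q{\left(Y,F \right)} = 0$
$q{\left(-5,4 \right)} + K{\left(-4 \right)} c{\left(-4 \right)} = 0 + 4 \left(-4\right)^{2} \cdot 3 = 0 + 4 \cdot 16 \cdot 3 = 0 + 64 \cdot 3 = 0 + 192 = 192$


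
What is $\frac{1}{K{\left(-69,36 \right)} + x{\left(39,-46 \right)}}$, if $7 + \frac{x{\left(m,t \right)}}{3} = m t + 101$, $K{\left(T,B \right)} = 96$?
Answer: $- \frac{1}{5004} \approx -0.00019984$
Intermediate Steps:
$x{\left(m,t \right)} = 282 + 3 m t$ ($x{\left(m,t \right)} = -21 + 3 \left(m t + 101\right) = -21 + 3 \left(101 + m t\right) = -21 + \left(303 + 3 m t\right) = 282 + 3 m t$)
$\frac{1}{K{\left(-69,36 \right)} + x{\left(39,-46 \right)}} = \frac{1}{96 + \left(282 + 3 \cdot 39 \left(-46\right)\right)} = \frac{1}{96 + \left(282 - 5382\right)} = \frac{1}{96 - 5100} = \frac{1}{-5004} = - \frac{1}{5004}$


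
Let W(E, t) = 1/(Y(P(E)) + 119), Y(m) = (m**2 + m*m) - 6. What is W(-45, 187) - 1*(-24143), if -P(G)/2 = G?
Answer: 393844760/16313 ≈ 24143.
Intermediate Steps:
P(G) = -2*G
Y(m) = -6 + 2*m**2 (Y(m) = (m**2 + m**2) - 6 = 2*m**2 - 6 = -6 + 2*m**2)
W(E, t) = 1/(113 + 8*E**2) (W(E, t) = 1/((-6 + 2*(-2*E)**2) + 119) = 1/((-6 + 2*(4*E**2)) + 119) = 1/((-6 + 8*E**2) + 119) = 1/(113 + 8*E**2))
W(-45, 187) - 1*(-24143) = 1/(113 + 8*(-45)**2) - 1*(-24143) = 1/(113 + 8*2025) + 24143 = 1/(113 + 16200) + 24143 = 1/16313 + 24143 = 393844760/16313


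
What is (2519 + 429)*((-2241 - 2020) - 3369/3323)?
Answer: -41751557056/3323 ≈ -1.2564e+7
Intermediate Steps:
(2519 + 429)*((-2241 - 2020) - 3369/3323) = 2948*(-4261 - 3369*1/3323) = 2948*(-4261 - 3369/3323) = 2948*(-14162672/3323) = -41751557056/3323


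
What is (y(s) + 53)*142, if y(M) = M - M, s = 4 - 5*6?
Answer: 7526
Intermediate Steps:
s = -26 (s = 4 - 30 = -26)
y(M) = 0
(y(s) + 53)*142 = (0 + 53)*142 = 53*142 = 7526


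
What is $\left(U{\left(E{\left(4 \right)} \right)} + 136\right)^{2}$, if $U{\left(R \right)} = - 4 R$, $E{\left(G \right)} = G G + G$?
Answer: $3136$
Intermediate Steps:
$E{\left(G \right)} = G + G^{2}$ ($E{\left(G \right)} = G^{2} + G = G + G^{2}$)
$\left(U{\left(E{\left(4 \right)} \right)} + 136\right)^{2} = \left(- 4 \cdot 4 \left(1 + 4\right) + 136\right)^{2} = \left(- 4 \cdot 4 \cdot 5 + 136\right)^{2} = \left(\left(-4\right) 20 + 136\right)^{2} = \left(-80 + 136\right)^{2} = 56^{2} = 3136$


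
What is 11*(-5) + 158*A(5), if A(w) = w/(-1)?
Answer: -845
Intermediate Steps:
A(w) = -w (A(w) = w*(-1) = -w)
11*(-5) + 158*A(5) = 11*(-5) + 158*(-1*5) = -55 + 158*(-5) = -55 - 790 = -845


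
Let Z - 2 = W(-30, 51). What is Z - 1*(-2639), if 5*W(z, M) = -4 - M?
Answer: 2630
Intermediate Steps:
W(z, M) = -⅘ - M/5 (W(z, M) = (-4 - M)/5 = -⅘ - M/5)
Z = -9 (Z = 2 + (-⅘ - ⅕*51) = 2 + (-⅘ - 51/5) = 2 - 11 = -9)
Z - 1*(-2639) = -9 - 1*(-2639) = -9 + 2639 = 2630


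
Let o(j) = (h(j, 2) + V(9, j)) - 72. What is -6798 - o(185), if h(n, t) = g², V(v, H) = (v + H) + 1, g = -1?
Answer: -6922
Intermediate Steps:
V(v, H) = 1 + H + v (V(v, H) = (H + v) + 1 = 1 + H + v)
h(n, t) = 1 (h(n, t) = (-1)² = 1)
o(j) = -61 + j (o(j) = (1 + (1 + j + 9)) - 72 = (1 + (10 + j)) - 72 = (11 + j) - 72 = -61 + j)
-6798 - o(185) = -6798 - (-61 + 185) = -6798 - 1*124 = -6798 - 124 = -6922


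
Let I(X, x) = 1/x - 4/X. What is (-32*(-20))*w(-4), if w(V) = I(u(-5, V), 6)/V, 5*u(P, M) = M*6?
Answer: -160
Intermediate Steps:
u(P, M) = 6*M/5 (u(P, M) = (M*6)/5 = (6*M)/5 = 6*M/5)
I(X, x) = 1/x - 4/X
w(V) = (⅙ - 10/(3*V))/V (w(V) = (1/6 - 4*5/(6*V))/V = (⅙ - 10/(3*V))/V)
(-32*(-20))*w(-4) = (-32*(-20))*((⅙)*(-20 - 4)/(-4)²) = 640*((⅙)*(1/16)*(-24)) = 640*(-¼) = -160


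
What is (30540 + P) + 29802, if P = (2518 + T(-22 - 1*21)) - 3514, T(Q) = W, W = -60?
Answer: 59286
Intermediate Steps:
T(Q) = -60
P = -1056 (P = (2518 - 60) - 3514 = 2458 - 3514 = -1056)
(30540 + P) + 29802 = (30540 - 1056) + 29802 = 29484 + 29802 = 59286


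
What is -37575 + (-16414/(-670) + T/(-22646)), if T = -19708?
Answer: -163528644/4355 ≈ -37550.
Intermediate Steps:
-37575 + (-16414/(-670) + T/(-22646)) = -37575 + (-16414/(-670) - 19708/(-22646)) = -37575 + (-16414*(-1/670) - 19708*(-1/22646)) = -37575 + (8207/335 + 758/871) = -37575 + 110481/4355 = -163528644/4355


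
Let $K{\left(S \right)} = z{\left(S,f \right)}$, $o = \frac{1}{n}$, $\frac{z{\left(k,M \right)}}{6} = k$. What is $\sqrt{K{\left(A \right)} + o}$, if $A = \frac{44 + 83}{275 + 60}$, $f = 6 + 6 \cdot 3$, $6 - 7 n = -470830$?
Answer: $\frac{\sqrt{14147573165243155}}{78865030} \approx 1.5082$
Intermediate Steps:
$n = \frac{470836}{7}$ ($n = \frac{6}{7} - - \frac{470830}{7} = \frac{6}{7} + \frac{470830}{7} = \frac{470836}{7} \approx 67262.0$)
$f = 24$ ($f = 6 + 18 = 24$)
$z{\left(k,M \right)} = 6 k$
$o = \frac{7}{470836}$ ($o = \frac{1}{\frac{470836}{7}} = \frac{7}{470836} \approx 1.4867 \cdot 10^{-5}$)
$A = \frac{127}{335} \approx 0.3791$
$K{\left(S \right)} = 6 S$
$\sqrt{K{\left(A \right)} + o} = \sqrt{6 \cdot \frac{127}{335} + \frac{7}{470836}} = \sqrt{\frac{762}{335} + \frac{7}{470836}} = \sqrt{\frac{358779377}{157730060}} = \frac{\sqrt{14147573165243155}}{78865030}$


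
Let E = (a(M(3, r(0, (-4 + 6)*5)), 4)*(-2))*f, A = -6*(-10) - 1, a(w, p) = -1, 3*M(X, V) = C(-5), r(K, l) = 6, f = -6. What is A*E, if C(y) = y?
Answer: -708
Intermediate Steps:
M(X, V) = -5/3 (M(X, V) = (⅓)*(-5) = -5/3)
A = 59 (A = 60 - 1 = 59)
E = -12 (E = -1*(-2)*(-6) = 2*(-6) = -12)
A*E = 59*(-12) = -708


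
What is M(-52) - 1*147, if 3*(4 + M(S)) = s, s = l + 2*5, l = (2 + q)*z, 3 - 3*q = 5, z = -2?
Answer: -1337/9 ≈ -148.56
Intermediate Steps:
q = -⅔ (q = 1 - ⅓*5 = 1 - 5/3 = -⅔ ≈ -0.66667)
l = -8/3 (l = (2 - ⅔)*(-2) = (4/3)*(-2) = -8/3 ≈ -2.6667)
s = 22/3 (s = -8/3 + 2*5 = -8/3 + 10 = 22/3 ≈ 7.3333)
M(S) = -14/9 (M(S) = -4 + (⅓)*(22/3) = -4 + 22/9 = -14/9)
M(-52) - 1*147 = -14/9 - 1*147 = -14/9 - 147 = -1337/9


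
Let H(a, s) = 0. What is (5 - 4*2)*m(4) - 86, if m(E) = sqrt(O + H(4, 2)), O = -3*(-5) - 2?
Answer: -86 - 3*sqrt(13) ≈ -96.817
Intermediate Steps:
O = 13 (O = 15 - 2 = 13)
m(E) = sqrt(13) (m(E) = sqrt(13 + 0) = sqrt(13))
(5 - 4*2)*m(4) - 86 = (5 - 4*2)*sqrt(13) - 86 = (5 - 8)*sqrt(13) - 86 = -3*sqrt(13) - 86 = -86 - 3*sqrt(13)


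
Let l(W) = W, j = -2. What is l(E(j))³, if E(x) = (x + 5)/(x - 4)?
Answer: -⅛ ≈ -0.12500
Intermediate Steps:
E(x) = (5 + x)/(-4 + x)
l(E(j))³ = ((5 - 2)/(-4 - 2))³ = (3/(-6))³ = (-⅙*3)³ = (-½)³ = -⅛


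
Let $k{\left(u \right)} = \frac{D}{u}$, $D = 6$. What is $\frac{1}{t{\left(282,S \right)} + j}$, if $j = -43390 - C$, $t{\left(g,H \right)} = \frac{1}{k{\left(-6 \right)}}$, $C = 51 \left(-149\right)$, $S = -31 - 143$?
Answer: $- \frac{1}{35792} \approx -2.7939 \cdot 10^{-5}$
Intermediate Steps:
$k{\left(u \right)} = \frac{6}{u}$
$S = -174$
$C = -7599$
$t{\left(g,H \right)} = -1$ ($t{\left(g,H \right)} = \frac{1}{6 \frac{1}{-6}} = \frac{1}{6 \left(- \frac{1}{6}\right)} = \frac{1}{-1} = -1$)
$j = -35791$ ($j = -43390 - -7599 = -43390 + 7599 = -35791$)
$\frac{1}{t{\left(282,S \right)} + j} = \frac{1}{-1 - 35791} = \frac{1}{-35792} = - \frac{1}{35792}$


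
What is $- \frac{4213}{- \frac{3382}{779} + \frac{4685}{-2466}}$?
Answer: $\frac{425959578}{631033} \approx 675.02$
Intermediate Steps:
$- \frac{4213}{- \frac{3382}{779} + \frac{4685}{-2466}} = - \frac{4213}{\left(-3382\right) \frac{1}{779} + 4685 \left(- \frac{1}{2466}\right)} = - \frac{4213}{- \frac{178}{41} - \frac{4685}{2466}} = - \frac{4213}{- \frac{631033}{101106}} = \left(-4213\right) \left(- \frac{101106}{631033}\right) = \frac{425959578}{631033}$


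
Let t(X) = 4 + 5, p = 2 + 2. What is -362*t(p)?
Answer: -3258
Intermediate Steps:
p = 4
t(X) = 9
-362*t(p) = -362*9 = -3258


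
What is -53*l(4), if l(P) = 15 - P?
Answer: -583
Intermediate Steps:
-53*l(4) = -53*(15 - 1*4) = -53*(15 - 4) = -53*11 = -583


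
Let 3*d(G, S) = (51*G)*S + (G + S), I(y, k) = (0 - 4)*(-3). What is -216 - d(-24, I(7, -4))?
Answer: 4684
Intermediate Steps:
I(y, k) = 12 (I(y, k) = -4*(-3) = 12)
d(G, S) = G/3 + S/3 + 17*G*S (d(G, S) = ((51*G)*S + (G + S))/3 = (51*G*S + (G + S))/3 = (G + S + 51*G*S)/3 = G/3 + S/3 + 17*G*S)
-216 - d(-24, I(7, -4)) = -216 - ((1/3)*(-24) + (1/3)*12 + 17*(-24)*12) = -216 - (-8 + 4 - 4896) = -216 - 1*(-4900) = -216 + 4900 = 4684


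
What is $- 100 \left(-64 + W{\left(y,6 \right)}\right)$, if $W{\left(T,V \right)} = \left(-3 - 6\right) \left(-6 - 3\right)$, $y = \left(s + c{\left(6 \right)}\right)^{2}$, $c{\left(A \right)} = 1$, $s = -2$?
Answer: $-1700$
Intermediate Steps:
$y = 1$ ($y = \left(-2 + 1\right)^{2} = \left(-1\right)^{2} = 1$)
$W{\left(T,V \right)} = 81$ ($W{\left(T,V \right)} = \left(-9\right) \left(-9\right) = 81$)
$- 100 \left(-64 + W{\left(y,6 \right)}\right) = - 100 \left(-64 + 81\right) = \left(-100\right) 17 = -1700$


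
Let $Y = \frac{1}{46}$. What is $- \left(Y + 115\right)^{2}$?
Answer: $- \frac{27994681}{2116} \approx -13230.0$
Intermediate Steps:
$Y = \frac{1}{46} \approx 0.021739$
$- \left(Y + 115\right)^{2} = - \left(\frac{1}{46} + 115\right)^{2} = - \left(\frac{5291}{46}\right)^{2} = \left(-1\right) \frac{27994681}{2116} = - \frac{27994681}{2116}$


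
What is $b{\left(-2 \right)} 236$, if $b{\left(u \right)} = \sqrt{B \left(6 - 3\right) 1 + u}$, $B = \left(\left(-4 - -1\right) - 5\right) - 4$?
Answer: $236 i \sqrt{38} \approx 1454.8 i$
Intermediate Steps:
$B = -12$ ($B = \left(\left(-4 + 1\right) - 5\right) - 4 = \left(-3 - 5\right) - 4 = -8 - 4 = -12$)
$b{\left(u \right)} = \sqrt{-36 + u}$ ($b{\left(u \right)} = \sqrt{- 12 \left(6 - 3\right) 1 + u} = \sqrt{\left(-12\right) 3 \cdot 1 + u} = \sqrt{\left(-36\right) 1 + u} = \sqrt{-36 + u}$)
$b{\left(-2 \right)} 236 = \sqrt{-36 - 2} \cdot 236 = \sqrt{-38} \cdot 236 = i \sqrt{38} \cdot 236 = 236 i \sqrt{38}$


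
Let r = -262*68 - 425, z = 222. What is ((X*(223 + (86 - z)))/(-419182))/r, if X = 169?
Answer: 507/263665478 ≈ 1.9229e-6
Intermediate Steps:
r = -18241 (r = -17816 - 425 = -18241)
((X*(223 + (86 - z)))/(-419182))/r = ((169*(223 + (86 - 1*222)))/(-419182))/(-18241) = ((169*(223 + (86 - 222)))*(-1/419182))*(-1/18241) = ((169*(223 - 136))*(-1/419182))*(-1/18241) = ((169*87)*(-1/419182))*(-1/18241) = (14703*(-1/419182))*(-1/18241) = -14703/419182*(-1/18241) = 507/263665478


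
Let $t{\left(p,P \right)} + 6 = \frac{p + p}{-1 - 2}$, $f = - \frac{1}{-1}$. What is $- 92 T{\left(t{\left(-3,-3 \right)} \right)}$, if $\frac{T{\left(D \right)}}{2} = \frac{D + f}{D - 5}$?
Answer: $- \frac{184}{3} \approx -61.333$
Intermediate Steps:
$f = 1$ ($f = \left(-1\right) \left(-1\right) = 1$)
$t{\left(p,P \right)} = -6 - \frac{2 p}{3}$ ($t{\left(p,P \right)} = -6 + \frac{p + p}{-1 - 2} = -6 + \frac{2 p}{-3} = -6 + 2 p \left(- \frac{1}{3}\right) = -6 - \frac{2 p}{3}$)
$T{\left(D \right)} = \frac{2 \left(1 + D\right)}{-5 + D}$ ($T{\left(D \right)} = 2 \frac{D + 1}{D - 5} = 2 \frac{1 + D}{-5 + D} = \frac{2 \left(1 + D\right)}{-5 + D}$)
$- 92 T{\left(t{\left(-3,-3 \right)} \right)} = - 92 \frac{2 \left(1 - 4\right)}{-5 - 4} = - 92 \cdot 2 \frac{1}{-9} \left(-3\right) = - 92 \cdot 2 \left(- \frac{1}{9}\right) \left(-3\right) = \left(-92\right) \frac{2}{3} = - \frac{184}{3}$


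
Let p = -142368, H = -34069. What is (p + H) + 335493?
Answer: 159056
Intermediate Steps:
(p + H) + 335493 = (-142368 - 34069) + 335493 = -176437 + 335493 = 159056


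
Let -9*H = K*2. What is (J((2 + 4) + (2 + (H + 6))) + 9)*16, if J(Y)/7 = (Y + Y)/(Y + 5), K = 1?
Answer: 52112/169 ≈ 308.35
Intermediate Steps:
H = -2/9 ≈ -0.22222
J(Y) = 14*Y/(5 + Y) (J(Y) = 7*((Y + Y)/(Y + 5)) = 7*((2*Y)/(5 + Y)) = 7*(2*Y/(5 + Y)) = 14*Y/(5 + Y))
(J((2 + 4) + (2 + (H + 6))) + 9)*16 = (14*((2 + 4) + (2 + (-2/9 + 6)))/(5 + ((2 + 4) + (2 + (-2/9 + 6)))) + 9)*16 = (14*(6 + (2 + 52/9))/(5 + (6 + (2 + 52/9))) + 9)*16 = (14*(6 + 70/9)/(5 + (6 + 70/9)) + 9)*16 = (14*(124/9)/(5 + 124/9) + 9)*16 = (14*(124/9)/(169/9) + 9)*16 = (14*(124/9)*(9/169) + 9)*16 = (1736/169 + 9)*16 = (3257/169)*16 = 52112/169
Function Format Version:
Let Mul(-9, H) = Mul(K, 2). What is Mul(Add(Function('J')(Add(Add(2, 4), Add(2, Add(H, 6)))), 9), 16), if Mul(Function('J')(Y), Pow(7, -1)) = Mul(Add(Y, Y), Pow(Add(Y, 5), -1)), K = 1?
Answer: Rational(52112, 169) ≈ 308.35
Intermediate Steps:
H = Rational(-2, 9) (H = Mul(Rational(-1, 9), Mul(1, 2)) = Mul(Rational(-1, 9), 2) = Rational(-2, 9) ≈ -0.22222)
Function('J')(Y) = Mul(14, Y, Pow(Add(5, Y), -1)) (Function('J')(Y) = Mul(7, Mul(Add(Y, Y), Pow(Add(Y, 5), -1))) = Mul(7, Mul(Mul(2, Y), Pow(Add(5, Y), -1))) = Mul(7, Mul(2, Y, Pow(Add(5, Y), -1))) = Mul(14, Y, Pow(Add(5, Y), -1)))
Mul(Add(Function('J')(Add(Add(2, 4), Add(2, Add(H, 6)))), 9), 16) = Mul(Add(Mul(14, Add(Add(2, 4), Add(2, Add(Rational(-2, 9), 6))), Pow(Add(5, Add(Add(2, 4), Add(2, Add(Rational(-2, 9), 6)))), -1)), 9), 16) = Mul(Add(Mul(14, Add(6, Add(2, Rational(52, 9))), Pow(Add(5, Add(6, Add(2, Rational(52, 9)))), -1)), 9), 16) = Mul(Add(Mul(14, Add(6, Rational(70, 9)), Pow(Add(5, Add(6, Rational(70, 9))), -1)), 9), 16) = Mul(Add(Mul(14, Rational(124, 9), Pow(Add(5, Rational(124, 9)), -1)), 9), 16) = Mul(Add(Mul(14, Rational(124, 9), Pow(Rational(169, 9), -1)), 9), 16) = Mul(Add(Mul(14, Rational(124, 9), Rational(9, 169)), 9), 16) = Mul(Add(Rational(1736, 169), 9), 16) = Mul(Rational(3257, 169), 16) = Rational(52112, 169)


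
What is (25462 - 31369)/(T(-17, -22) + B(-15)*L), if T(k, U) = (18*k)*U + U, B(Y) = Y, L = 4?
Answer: -5907/6650 ≈ -0.88827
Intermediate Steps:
T(k, U) = U + 18*U*k (T(k, U) = 18*U*k + U = U + 18*U*k)
(25462 - 31369)/(T(-17, -22) + B(-15)*L) = (25462 - 31369)/(-22*(1 + 18*(-17)) - 15*4) = -5907/(-22*(1 - 306) - 60) = -5907/(-22*(-305) - 60) = -5907/(6710 - 60) = -5907/6650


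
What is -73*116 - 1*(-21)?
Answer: -8447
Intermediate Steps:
-73*116 - 1*(-21) = -8468 + 21 = -8447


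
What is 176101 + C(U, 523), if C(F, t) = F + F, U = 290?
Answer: 176681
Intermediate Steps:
C(F, t) = 2*F
176101 + C(U, 523) = 176101 + 2*290 = 176101 + 580 = 176681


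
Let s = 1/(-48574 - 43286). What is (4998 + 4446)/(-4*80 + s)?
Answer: -867525840/29395201 ≈ -29.513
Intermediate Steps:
s = -1/91860 (s = 1/(-91860) = -1/91860 ≈ -1.0886e-5)
(4998 + 4446)/(-4*80 + s) = (4998 + 4446)/(-4*80 - 1/91860) = 9444/(-320 - 1/91860) = 9444/(-29395201/91860) = 9444*(-91860/29395201) = -867525840/29395201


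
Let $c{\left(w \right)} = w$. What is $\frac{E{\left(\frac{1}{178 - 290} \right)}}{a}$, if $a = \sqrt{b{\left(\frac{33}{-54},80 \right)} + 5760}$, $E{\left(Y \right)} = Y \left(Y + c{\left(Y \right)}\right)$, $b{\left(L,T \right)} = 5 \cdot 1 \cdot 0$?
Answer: $\frac{\sqrt{10}}{1505280} \approx 2.1008 \cdot 10^{-6}$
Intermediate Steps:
$b{\left(L,T \right)} = 0$ ($b{\left(L,T \right)} = 5 \cdot 0 = 0$)
$E{\left(Y \right)} = 2 Y^{2}$ ($E{\left(Y \right)} = Y \left(Y + Y\right) = Y 2 Y = 2 Y^{2}$)
$a = 24 \sqrt{10}$ ($a = \sqrt{0 + 5760} = \sqrt{5760} = 24 \sqrt{10} \approx 75.895$)
$\frac{E{\left(\frac{1}{178 - 290} \right)}}{a} = \frac{2 \left(\frac{1}{178 - 290}\right)^{2}}{24 \sqrt{10}} = 2 \left(\frac{1}{-112}\right)^{2} \frac{\sqrt{10}}{240} = 2 \left(- \frac{1}{112}\right)^{2} \frac{\sqrt{10}}{240} = 2 \cdot \frac{1}{12544} \frac{\sqrt{10}}{240} = \frac{\frac{1}{240} \sqrt{10}}{6272} = \frac{\sqrt{10}}{1505280}$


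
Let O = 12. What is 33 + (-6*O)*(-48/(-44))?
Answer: -501/11 ≈ -45.545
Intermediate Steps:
33 + (-6*O)*(-48/(-44)) = 33 + (-6*12)*(-48/(-44)) = 33 - (-3456)*(-1)/44 = 33 - 72*12/11 = 33 - 864/11 = -501/11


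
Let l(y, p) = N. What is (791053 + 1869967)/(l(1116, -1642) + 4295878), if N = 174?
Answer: 665255/1074013 ≈ 0.61941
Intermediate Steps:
l(y, p) = 174
(791053 + 1869967)/(l(1116, -1642) + 4295878) = (791053 + 1869967)/(174 + 4295878) = 2661020/4296052 = 2661020*(1/4296052) = 665255/1074013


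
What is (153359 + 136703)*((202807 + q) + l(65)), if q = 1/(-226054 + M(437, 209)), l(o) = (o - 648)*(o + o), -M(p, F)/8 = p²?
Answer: 32307566280122731/876903 ≈ 3.6843e+10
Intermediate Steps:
M(p, F) = -8*p²
l(o) = 2*o*(-648 + o) (l(o) = (-648 + o)*(2*o) = 2*o*(-648 + o))
q = -1/1753806 (q = 1/(-226054 - 8*437²) = 1/(-226054 - 8*190969) = 1/(-226054 - 1527752) = 1/(-1753806) = -1/1753806 ≈ -5.7019e-7)
(153359 + 136703)*((202807 + q) + l(65)) = (153359 + 136703)*((202807 - 1/1753806) + 2*65*(-648 + 65)) = 290062*(355684133441/1753806 + 2*65*(-583)) = 290062*(355684133441/1753806 - 75790) = 290062*(222763176701/1753806) = 32307566280122731/876903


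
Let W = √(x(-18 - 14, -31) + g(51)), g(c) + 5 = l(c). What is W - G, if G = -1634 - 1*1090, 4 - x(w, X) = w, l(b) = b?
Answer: 2724 + √82 ≈ 2733.1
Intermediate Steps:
x(w, X) = 4 - w
g(c) = -5 + c
W = √82 (W = √((4 - (-18 - 14)) + (-5 + 51)) = √((4 - 1*(-32)) + 46) = √((4 + 32) + 46) = √(36 + 46) = √82 ≈ 9.0554)
G = -2724 (G = -1634 - 1090 = -2724)
W - G = √82 - 1*(-2724) = √82 + 2724 = 2724 + √82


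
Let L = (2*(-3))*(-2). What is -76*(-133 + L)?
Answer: 9196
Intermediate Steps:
L = 12 (L = -6*(-2) = 12)
-76*(-133 + L) = -76*(-133 + 12) = -76*(-121) = 9196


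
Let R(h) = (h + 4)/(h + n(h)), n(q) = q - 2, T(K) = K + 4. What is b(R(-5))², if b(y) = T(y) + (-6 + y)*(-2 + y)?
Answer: 4932841/20736 ≈ 237.89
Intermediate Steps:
T(K) = 4 + K
n(q) = -2 + q
R(h) = (4 + h)/(-2 + 2*h) (R(h) = (h + 4)/(h + (-2 + h)) = (4 + h)/(-2 + 2*h))
b(y) = 4 + y + (-6 + y)*(-2 + y) (b(y) = (4 + y) + (-6 + y)*(-2 + y) = 4 + y + (-6 + y)*(-2 + y))
b(R(-5))² = (16 + ((4 - 5)/(2*(-1 - 5)))² - 7*(4 - 5)/(2*(-1 - 5)))² = (16 + ((½)*(-1)/(-6))² - 7*(-1)/(2*(-6)))² = (16 + ((½)*(-⅙)*(-1))² - 7*(-1)*(-1)/(2*6))² = (16 + (1/12)² - 7*1/12)² = (16 + 1/144 - 7/12)² = (2221/144)² = 4932841/20736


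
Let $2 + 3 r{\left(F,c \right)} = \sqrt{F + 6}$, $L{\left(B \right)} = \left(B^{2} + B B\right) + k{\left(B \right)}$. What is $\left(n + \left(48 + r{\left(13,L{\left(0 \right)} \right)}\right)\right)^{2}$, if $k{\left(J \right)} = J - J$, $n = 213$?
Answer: $\frac{\left(781 + \sqrt{19}\right)^{2}}{9} \approx 68532.0$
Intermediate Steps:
$k{\left(J \right)} = 0$
$L{\left(B \right)} = 2 B^{2}$ ($L{\left(B \right)} = \left(B^{2} + B B\right) + 0 = \left(B^{2} + B^{2}\right) + 0 = 2 B^{2} + 0 = 2 B^{2}$)
$r{\left(F,c \right)} = - \frac{2}{3} + \frac{\sqrt{6 + F}}{3}$ ($r{\left(F,c \right)} = - \frac{2}{3} + \frac{\sqrt{F + 6}}{3} = - \frac{2}{3} + \frac{\sqrt{6 + F}}{3}$)
$\left(n + \left(48 + r{\left(13,L{\left(0 \right)} \right)}\right)\right)^{2} = \left(213 + \left(48 - \left(\frac{2}{3} - \frac{\sqrt{6 + 13}}{3}\right)\right)\right)^{2} = \left(213 + \left(48 - \left(\frac{2}{3} - \frac{\sqrt{19}}{3}\right)\right)\right)^{2} = \left(213 + \left(\frac{142}{3} + \frac{\sqrt{19}}{3}\right)\right)^{2} = \left(\frac{781}{3} + \frac{\sqrt{19}}{3}\right)^{2}$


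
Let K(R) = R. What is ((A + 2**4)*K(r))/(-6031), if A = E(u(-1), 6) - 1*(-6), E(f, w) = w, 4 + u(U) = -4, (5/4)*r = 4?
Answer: -448/30155 ≈ -0.014857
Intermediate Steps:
r = 16/5 (r = (4/5)*4 = 16/5 ≈ 3.2000)
u(U) = -8 (u(U) = -4 - 4 = -8)
A = 12 (A = 6 - 1*(-6) = 6 + 6 = 12)
((A + 2**4)*K(r))/(-6031) = ((12 + 2**4)*(16/5))/(-6031) = ((12 + 16)*(16/5))*(-1/6031) = (28*(16/5))*(-1/6031) = (448/5)*(-1/6031) = -448/30155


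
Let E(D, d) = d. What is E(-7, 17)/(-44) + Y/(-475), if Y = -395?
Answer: 1861/4180 ≈ 0.44522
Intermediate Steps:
E(-7, 17)/(-44) + Y/(-475) = 17/(-44) - 395/(-475) = 17*(-1/44) - 395*(-1/475) = -17/44 + 79/95 = 1861/4180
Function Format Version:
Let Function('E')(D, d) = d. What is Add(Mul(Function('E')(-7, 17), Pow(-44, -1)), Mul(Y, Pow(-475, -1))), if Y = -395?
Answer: Rational(1861, 4180) ≈ 0.44522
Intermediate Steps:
Add(Mul(Function('E')(-7, 17), Pow(-44, -1)), Mul(Y, Pow(-475, -1))) = Add(Mul(17, Pow(-44, -1)), Mul(-395, Pow(-475, -1))) = Add(Mul(17, Rational(-1, 44)), Mul(-395, Rational(-1, 475))) = Add(Rational(-17, 44), Rational(79, 95)) = Rational(1861, 4180)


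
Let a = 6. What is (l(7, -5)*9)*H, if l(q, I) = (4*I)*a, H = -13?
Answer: 14040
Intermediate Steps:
l(q, I) = 24*I (l(q, I) = (4*I)*6 = 24*I)
(l(7, -5)*9)*H = ((24*(-5))*9)*(-13) = -120*9*(-13) = -1080*(-13) = 14040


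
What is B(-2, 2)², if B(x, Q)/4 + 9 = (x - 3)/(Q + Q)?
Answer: 1681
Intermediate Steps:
B(x, Q) = -36 + 2*(-3 + x)/Q (B(x, Q) = -36 + 4*((x - 3)/(Q + Q)) = -36 + 4*((-3 + x)/((2*Q))) = -36 + 4*((-3 + x)*(1/(2*Q))) = -36 + 4*((-3 + x)/(2*Q)) = -36 + 2*(-3 + x)/Q)
B(-2, 2)² = (2*(-3 - 2 - 18*2)/2)² = (2*(½)*(-3 - 2 - 36))² = (2*(½)*(-41))² = (-41)² = 1681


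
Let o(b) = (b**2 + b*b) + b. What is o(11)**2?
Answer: 64009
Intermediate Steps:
o(b) = b + 2*b**2 (o(b) = (b**2 + b**2) + b = 2*b**2 + b = b + 2*b**2)
o(11)**2 = (11*(1 + 2*11))**2 = (11*(1 + 22))**2 = (11*23)**2 = 253**2 = 64009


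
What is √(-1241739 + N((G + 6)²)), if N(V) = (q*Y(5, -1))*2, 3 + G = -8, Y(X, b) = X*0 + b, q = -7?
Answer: 5*I*√49669 ≈ 1114.3*I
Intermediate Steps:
Y(X, b) = b (Y(X, b) = 0 + b = b)
G = -11 (G = -3 - 8 = -11)
N(V) = 14 (N(V) = -7*(-1)*2 = 7*2 = 14)
√(-1241739 + N((G + 6)²)) = √(-1241739 + 14) = √(-1241725) = 5*I*√49669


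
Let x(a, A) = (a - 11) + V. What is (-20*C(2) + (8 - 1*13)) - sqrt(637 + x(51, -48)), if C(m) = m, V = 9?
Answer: -45 - 7*sqrt(14) ≈ -71.192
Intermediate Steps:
x(a, A) = -2 + a (x(a, A) = (a - 11) + 9 = (-11 + a) + 9 = -2 + a)
(-20*C(2) + (8 - 1*13)) - sqrt(637 + x(51, -48)) = (-20*2 + (8 - 1*13)) - sqrt(637 + (-2 + 51)) = (-40 + (8 - 13)) - sqrt(637 + 49) = (-40 - 5) - sqrt(686) = -45 - 7*sqrt(14)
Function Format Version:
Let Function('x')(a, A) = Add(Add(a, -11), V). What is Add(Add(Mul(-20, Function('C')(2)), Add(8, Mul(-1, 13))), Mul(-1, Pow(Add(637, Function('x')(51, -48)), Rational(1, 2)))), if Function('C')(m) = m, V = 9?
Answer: Add(-45, Mul(-7, Pow(14, Rational(1, 2)))) ≈ -71.192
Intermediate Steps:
Function('x')(a, A) = Add(-2, a) (Function('x')(a, A) = Add(Add(a, -11), 9) = Add(Add(-11, a), 9) = Add(-2, a))
Add(Add(Mul(-20, Function('C')(2)), Add(8, Mul(-1, 13))), Mul(-1, Pow(Add(637, Function('x')(51, -48)), Rational(1, 2)))) = Add(Add(Mul(-20, 2), Add(8, Mul(-1, 13))), Mul(-1, Pow(Add(637, Add(-2, 51)), Rational(1, 2)))) = Add(Add(-40, Add(8, -13)), Mul(-1, Pow(Add(637, 49), Rational(1, 2)))) = Add(Add(-40, -5), Mul(-1, Pow(686, Rational(1, 2)))) = Add(-45, Mul(-1, Mul(7, Pow(14, Rational(1, 2))))) = Add(-45, Mul(-7, Pow(14, Rational(1, 2))))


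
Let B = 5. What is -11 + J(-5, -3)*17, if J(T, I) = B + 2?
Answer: 108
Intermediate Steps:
J(T, I) = 7 (J(T, I) = 5 + 2 = 7)
-11 + J(-5, -3)*17 = -11 + 7*17 = -11 + 119 = 108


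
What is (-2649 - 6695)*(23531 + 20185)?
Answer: -408482304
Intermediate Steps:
(-2649 - 6695)*(23531 + 20185) = -9344*43716 = -408482304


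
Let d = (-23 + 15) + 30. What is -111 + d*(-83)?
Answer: -1937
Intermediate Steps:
d = 22 (d = -8 + 30 = 22)
-111 + d*(-83) = -111 + 22*(-83) = -111 - 1826 = -1937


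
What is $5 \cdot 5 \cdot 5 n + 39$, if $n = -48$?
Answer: $-5961$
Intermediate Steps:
$5 \cdot 5 \cdot 5 n + 39 = 5 \cdot 5 \cdot 5 \left(-48\right) + 39 = 25 \cdot 5 \left(-48\right) + 39 = 125 \left(-48\right) + 39 = -6000 + 39 = -5961$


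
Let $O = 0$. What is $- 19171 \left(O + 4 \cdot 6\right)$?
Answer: $-460104$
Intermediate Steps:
$- 19171 \left(O + 4 \cdot 6\right) = - 19171 \left(0 + 4 \cdot 6\right) = - 19171 \left(0 + 24\right) = \left(-19171\right) 24 = -460104$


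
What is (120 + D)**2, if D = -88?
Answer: 1024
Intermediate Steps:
(120 + D)**2 = (120 - 88)**2 = 32**2 = 1024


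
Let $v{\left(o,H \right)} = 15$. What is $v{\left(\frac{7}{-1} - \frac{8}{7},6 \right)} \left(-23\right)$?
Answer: $-345$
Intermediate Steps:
$v{\left(\frac{7}{-1} - \frac{8}{7},6 \right)} \left(-23\right) = 15 \left(-23\right) = -345$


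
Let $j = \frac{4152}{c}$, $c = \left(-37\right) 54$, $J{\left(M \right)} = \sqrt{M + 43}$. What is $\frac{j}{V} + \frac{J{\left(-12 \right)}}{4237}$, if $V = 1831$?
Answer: $- \frac{692}{609723} + \frac{\sqrt{31}}{4237} \approx 0.00017914$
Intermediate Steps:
$J{\left(M \right)} = \sqrt{43 + M}$
$c = -1998$
$j = - \frac{692}{333}$ ($j = \frac{4152}{-1998} = 4152 \left(- \frac{1}{1998}\right) = - \frac{692}{333} \approx -2.0781$)
$\frac{j}{V} + \frac{J{\left(-12 \right)}}{4237} = - \frac{692}{333 \cdot 1831} + \frac{\sqrt{43 - 12}}{4237} = \left(- \frac{692}{333}\right) \frac{1}{1831} + \sqrt{31} \cdot \frac{1}{4237} = - \frac{692}{609723} + \frac{\sqrt{31}}{4237}$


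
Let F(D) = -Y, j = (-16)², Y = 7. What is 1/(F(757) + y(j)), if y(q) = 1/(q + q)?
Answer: -512/3583 ≈ -0.14290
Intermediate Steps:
j = 256
y(q) = 1/(2*q)
F(D) = -7 (F(D) = -1*7 = -7)
1/(F(757) + y(j)) = 1/(-7 + (½)/256) = 1/(-7 + (½)*(1/256)) = 1/(-7 + 1/512) = 1/(-3583/512) = -512/3583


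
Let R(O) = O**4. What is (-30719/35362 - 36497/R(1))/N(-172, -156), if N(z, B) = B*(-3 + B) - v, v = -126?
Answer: -1290637633/881574660 ≈ -1.4640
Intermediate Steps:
N(z, B) = 126 + B*(-3 + B) (N(z, B) = B*(-3 + B) - 1*(-126) = B*(-3 + B) + 126 = 126 + B*(-3 + B))
(-30719/35362 - 36497/R(1))/N(-172, -156) = (-30719/35362 - 36497/(1**4))/(126 + (-156)**2 - 3*(-156)) = (-30719*1/35362 - 36497/1)/(126 + 24336 + 468) = (-30719/35362 - 36497*1)/24930 = (-30719/35362 - 36497)*(1/24930) = -1290637633/35362*1/24930 = -1290637633/881574660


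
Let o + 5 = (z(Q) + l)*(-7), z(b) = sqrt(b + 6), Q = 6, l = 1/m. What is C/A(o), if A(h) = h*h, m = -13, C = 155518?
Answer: 7670918281/26186182 - 3152710379*sqrt(3)/52372364 ≈ 188.67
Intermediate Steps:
l = -1/13 (l = 1/(-13) = -1/13 ≈ -0.076923)
z(b) = sqrt(6 + b)
o = -58/13 - 14*sqrt(3) (o = -5 + (sqrt(6 + 6) - 1/13)*(-7) = -5 + (sqrt(12) - 1/13)*(-7) = -5 + (2*sqrt(3) - 1/13)*(-7) = -5 + (-1/13 + 2*sqrt(3))*(-7) = -5 + (7/13 - 14*sqrt(3)) = -58/13 - 14*sqrt(3) ≈ -28.710)
A(h) = h**2
C/A(o) = 155518/((-58/13 - 14*sqrt(3))**2) = 155518/(-58/13 - 14*sqrt(3))**2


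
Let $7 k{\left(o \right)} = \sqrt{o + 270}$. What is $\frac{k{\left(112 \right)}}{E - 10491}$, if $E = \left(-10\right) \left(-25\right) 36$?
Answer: $- \frac{\sqrt{382}}{10437} \approx -0.0018726$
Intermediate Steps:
$E = 9000$ ($E = 250 \cdot 36 = 9000$)
$k{\left(o \right)} = \frac{\sqrt{270 + o}}{7}$ ($k{\left(o \right)} = \frac{\sqrt{o + 270}}{7} = \frac{\sqrt{270 + o}}{7}$)
$\frac{k{\left(112 \right)}}{E - 10491} = \frac{\frac{1}{7} \sqrt{270 + 112}}{9000 - 10491} = \frac{\frac{1}{7} \sqrt{382}}{9000 - 10491} = \frac{\frac{1}{7} \sqrt{382}}{-1491} = \frac{\sqrt{382}}{7} \left(- \frac{1}{1491}\right) = - \frac{\sqrt{382}}{10437}$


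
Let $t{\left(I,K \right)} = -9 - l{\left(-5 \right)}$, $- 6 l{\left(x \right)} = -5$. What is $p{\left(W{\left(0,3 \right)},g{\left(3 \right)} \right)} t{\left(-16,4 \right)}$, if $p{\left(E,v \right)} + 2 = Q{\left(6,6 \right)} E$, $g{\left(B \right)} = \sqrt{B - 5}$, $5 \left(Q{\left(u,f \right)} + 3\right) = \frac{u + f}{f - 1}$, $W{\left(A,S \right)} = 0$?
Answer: $\frac{59}{3} \approx 19.667$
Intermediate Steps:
$Q{\left(u,f \right)} = -3 + \frac{f + u}{5 \left(-1 + f\right)}$ ($Q{\left(u,f \right)} = -3 + \frac{\left(u + f\right) \frac{1}{f - 1}}{5} = -3 + \frac{\left(f + u\right) \frac{1}{-1 + f}}{5} = -3 + \frac{\frac{1}{-1 + f} \left(f + u\right)}{5} = -3 + \frac{f + u}{5 \left(-1 + f\right)}$)
$l{\left(x \right)} = \frac{5}{6}$ ($l{\left(x \right)} = \left(- \frac{1}{6}\right) \left(-5\right) = \frac{5}{6}$)
$g{\left(B \right)} = \sqrt{-5 + B}$
$t{\left(I,K \right)} = - \frac{59}{6}$ ($t{\left(I,K \right)} = -9 - \frac{5}{6} = - \frac{59}{6}$)
$p{\left(E,v \right)} = -2 - \frac{63 E}{25}$ ($p{\left(E,v \right)} = -2 + \frac{15 + 6 - 84}{5 \left(-1 + 6\right)} E = -2 + \frac{15 + 6 - 84}{5 \cdot 5} E = -2 + \frac{1}{5} \cdot \frac{1}{5} \left(-63\right) E = -2 - \frac{63 E}{25}$)
$p{\left(W{\left(0,3 \right)},g{\left(3 \right)} \right)} t{\left(-16,4 \right)} = \left(-2 - 0\right) \left(- \frac{59}{6}\right) = \left(-2 + 0\right) \left(- \frac{59}{6}\right) = \left(-2\right) \left(- \frac{59}{6}\right) = \frac{59}{3}$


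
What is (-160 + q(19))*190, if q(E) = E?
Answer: -26790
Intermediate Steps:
(-160 + q(19))*190 = (-160 + 19)*190 = -141*190 = -26790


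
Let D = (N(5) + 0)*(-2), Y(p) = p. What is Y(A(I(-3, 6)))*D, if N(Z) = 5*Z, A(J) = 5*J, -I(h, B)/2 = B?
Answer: 3000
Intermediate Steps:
I(h, B) = -2*B
D = -50 (D = (5*5 + 0)*(-2) = (25 + 0)*(-2) = 25*(-2) = -50)
Y(A(I(-3, 6)))*D = (5*(-2*6))*(-50) = (5*(-12))*(-50) = -60*(-50) = 3000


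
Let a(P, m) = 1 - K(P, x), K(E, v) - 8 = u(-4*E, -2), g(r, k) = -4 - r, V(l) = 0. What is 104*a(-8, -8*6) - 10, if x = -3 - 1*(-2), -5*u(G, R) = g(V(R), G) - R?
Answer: -3898/5 ≈ -779.60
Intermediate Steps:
u(G, R) = ⅘ + R/5 (u(G, R) = -((-4 - 1*0) - R)/5 = -((-4 + 0) - R)/5 = -(-4 - R)/5 = ⅘ + R/5)
x = -1 (x = -3 + 2 = -1)
K(E, v) = 42/5 (K(E, v) = 8 + (⅘ + (⅕)*(-2)) = 8 + (⅘ - ⅖) = 8 + ⅖ = 42/5)
a(P, m) = -37/5 (a(P, m) = 1 - 1*42/5 = 1 - 42/5 = -37/5)
104*a(-8, -8*6) - 10 = 104*(-37/5) - 10 = -3848/5 - 10 = -3898/5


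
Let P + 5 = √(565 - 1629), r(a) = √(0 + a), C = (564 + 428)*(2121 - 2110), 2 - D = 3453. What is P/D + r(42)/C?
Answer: 5/3451 + √42/10912 - 2*I*√266/3451 ≈ 0.0020428 - 0.009452*I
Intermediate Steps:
D = -3451 (D = 2 - 1*3453 = 2 - 3453 = -3451)
C = 10912 (C = 992*11 = 10912)
r(a) = √a
P = -5 + 2*I*√266 (P = -5 + √(565 - 1629) = -5 + √(-1064) = -5 + 2*I*√266 ≈ -5.0 + 32.619*I)
P/D + r(42)/C = (-5 + 2*I*√266)/(-3451) + √42/10912 = (-5 + 2*I*√266)*(-1/3451) + √42*(1/10912) = (5/3451 - 2*I*√266/3451) + √42/10912 = 5/3451 + √42/10912 - 2*I*√266/3451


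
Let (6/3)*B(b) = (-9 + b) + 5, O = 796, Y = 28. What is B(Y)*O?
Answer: 9552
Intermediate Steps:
B(b) = -2 + b/2 (B(b) = ((-9 + b) + 5)/2 = (-4 + b)/2 = -2 + b/2)
B(Y)*O = (-2 + (½)*28)*796 = (-2 + 14)*796 = 12*796 = 9552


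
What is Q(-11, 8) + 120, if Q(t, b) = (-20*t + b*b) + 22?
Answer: 426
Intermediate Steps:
Q(t, b) = 22 + b² - 20*t (Q(t, b) = (-20*t + b²) + 22 = (b² - 20*t) + 22 = 22 + b² - 20*t)
Q(-11, 8) + 120 = (22 + 8² - 20*(-11)) + 120 = (22 + 64 + 220) + 120 = 306 + 120 = 426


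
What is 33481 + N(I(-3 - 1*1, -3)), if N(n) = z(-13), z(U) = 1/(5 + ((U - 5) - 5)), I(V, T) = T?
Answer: 602657/18 ≈ 33481.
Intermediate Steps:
z(U) = 1/(-5 + U) (z(U) = 1/(5 + ((-5 + U) - 5)) = 1/(5 + (-10 + U)) = 1/(-5 + U))
N(n) = -1/18 (N(n) = 1/(-5 - 13) = 1/(-18) = -1/18)
33481 + N(I(-3 - 1*1, -3)) = 33481 - 1/18 = 602657/18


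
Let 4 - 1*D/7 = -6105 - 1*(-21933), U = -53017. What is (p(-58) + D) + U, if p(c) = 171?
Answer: -163614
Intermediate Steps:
D = -110768 (D = 28 - 7*(-6105 - 1*(-21933)) = 28 - 7*(-6105 + 21933) = 28 - 7*15828 = 28 - 110796 = -110768)
(p(-58) + D) + U = (171 - 110768) - 53017 = -110597 - 53017 = -163614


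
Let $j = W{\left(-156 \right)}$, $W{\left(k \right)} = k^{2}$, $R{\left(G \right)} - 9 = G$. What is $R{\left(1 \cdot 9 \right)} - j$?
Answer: $-24318$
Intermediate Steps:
$R{\left(G \right)} = 9 + G$
$j = 24336$ ($j = \left(-156\right)^{2} = 24336$)
$R{\left(1 \cdot 9 \right)} - j = \left(9 + 1 \cdot 9\right) - 24336 = \left(9 + 9\right) - 24336 = 18 - 24336 = -24318$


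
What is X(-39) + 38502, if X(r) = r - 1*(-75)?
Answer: 38538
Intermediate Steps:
X(r) = 75 + r (X(r) = r + 75 = 75 + r)
X(-39) + 38502 = (75 - 39) + 38502 = 36 + 38502 = 38538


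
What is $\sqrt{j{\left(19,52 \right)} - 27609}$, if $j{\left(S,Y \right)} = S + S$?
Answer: $i \sqrt{27571} \approx 166.05 i$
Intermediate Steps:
$j{\left(S,Y \right)} = 2 S$
$\sqrt{j{\left(19,52 \right)} - 27609} = \sqrt{2 \cdot 19 - 27609} = \sqrt{38 - 27609} = \sqrt{-27571} = i \sqrt{27571}$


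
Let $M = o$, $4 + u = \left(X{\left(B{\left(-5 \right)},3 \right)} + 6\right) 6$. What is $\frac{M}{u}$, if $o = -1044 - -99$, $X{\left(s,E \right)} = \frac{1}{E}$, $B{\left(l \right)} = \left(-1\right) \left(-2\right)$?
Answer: $- \frac{945}{34} \approx -27.794$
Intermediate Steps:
$B{\left(l \right)} = 2$
$u = 34$ ($u = -4 + \left(\frac{1}{3} + 6\right) 6 = -4 + \frac{19}{3} \cdot 6 = -4 + 38 = 34$)
$o = -945$ ($o = -1044 + 99 = -945$)
$M = -945$
$\frac{M}{u} = \frac{1}{34} \left(-945\right) = - \frac{945}{34}$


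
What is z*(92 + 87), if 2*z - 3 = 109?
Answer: 10024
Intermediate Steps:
z = 56 (z = 3/2 + (½)*109 = 3/2 + 109/2 = 56)
z*(92 + 87) = 56*(92 + 87) = 56*179 = 10024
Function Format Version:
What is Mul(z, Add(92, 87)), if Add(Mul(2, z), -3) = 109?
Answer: 10024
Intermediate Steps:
z = 56 (z = Add(Rational(3, 2), Mul(Rational(1, 2), 109)) = Add(Rational(3, 2), Rational(109, 2)) = 56)
Mul(z, Add(92, 87)) = Mul(56, Add(92, 87)) = Mul(56, 179) = 10024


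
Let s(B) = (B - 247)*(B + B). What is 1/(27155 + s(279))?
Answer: 1/45011 ≈ 2.2217e-5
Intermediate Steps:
s(B) = 2*B*(-247 + B) (s(B) = (-247 + B)*(2*B) = 2*B*(-247 + B))
1/(27155 + s(279)) = 1/(27155 + 2*279*(-247 + 279)) = 1/(27155 + 2*279*32) = 1/(27155 + 17856) = 1/45011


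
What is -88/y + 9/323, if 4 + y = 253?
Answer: -26183/80427 ≈ -0.32555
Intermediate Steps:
y = 249 (y = -4 + 253 = 249)
-88/y + 9/323 = -88/249 + 9/323 = -26183/80427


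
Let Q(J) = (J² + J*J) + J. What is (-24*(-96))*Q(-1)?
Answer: 2304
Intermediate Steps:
Q(J) = J + 2*J² (Q(J) = (J² + J²) + J = 2*J² + J = J + 2*J²)
(-24*(-96))*Q(-1) = (-24*(-96))*(-(1 + 2*(-1))) = 2304*(-(1 - 2)) = 2304*(-1*(-1)) = 2304*1 = 2304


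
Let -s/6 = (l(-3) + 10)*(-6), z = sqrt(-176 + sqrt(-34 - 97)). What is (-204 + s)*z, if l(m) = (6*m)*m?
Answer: 2100*sqrt(-176 + I*sqrt(131)) ≈ 905.4 + 27874.0*I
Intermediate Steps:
l(m) = 6*m**2
z = sqrt(-176 + I*sqrt(131)) (z = sqrt(-176 + sqrt(-131)) = sqrt(-176 + I*sqrt(131)) ≈ 0.43114 + 13.273*I)
s = 2304 (s = -6*(6*(-3)**2 + 10)*(-6) = -6*(6*9 + 10)*(-6) = -6*(54 + 10)*(-6) = -384*(-6) = -6*(-384) = 2304)
(-204 + s)*z = (-204 + 2304)*sqrt(-176 + I*sqrt(131)) = 2100*sqrt(-176 + I*sqrt(131))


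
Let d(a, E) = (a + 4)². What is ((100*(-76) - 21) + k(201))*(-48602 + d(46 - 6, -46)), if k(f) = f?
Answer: 346261720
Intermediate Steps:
d(a, E) = (4 + a)²
((100*(-76) - 21) + k(201))*(-48602 + d(46 - 6, -46)) = ((100*(-76) - 21) + 201)*(-48602 + (4 + (46 - 6))²) = ((-7600 - 21) + 201)*(-48602 + (4 + 40)²) = (-7621 + 201)*(-48602 + 44²) = -7420*(-48602 + 1936) = -7420*(-46666) = 346261720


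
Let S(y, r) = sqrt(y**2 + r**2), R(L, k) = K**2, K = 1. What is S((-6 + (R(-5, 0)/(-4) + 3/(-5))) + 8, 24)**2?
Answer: 230929/400 ≈ 577.32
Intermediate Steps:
R(L, k) = 1 (R(L, k) = 1**2 = 1)
S(y, r) = sqrt(r**2 + y**2)
S((-6 + (R(-5, 0)/(-4) + 3/(-5))) + 8, 24)**2 = (sqrt(24**2 + ((-6 + (1/(-4) + 3/(-5))) + 8)**2))**2 = (sqrt(576 + ((-6 + (1*(-1/4) + 3*(-1/5))) + 8)**2))**2 = (sqrt(576 + ((-6 + (-1/4 - 3/5)) + 8)**2))**2 = (sqrt(576 + ((-6 - 17/20) + 8)**2))**2 = (sqrt(576 + (-137/20 + 8)**2))**2 = (sqrt(576 + (23/20)**2))**2 = (sqrt(576 + 529/400))**2 = (sqrt(230929/400))**2 = (sqrt(230929)/20)**2 = 230929/400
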